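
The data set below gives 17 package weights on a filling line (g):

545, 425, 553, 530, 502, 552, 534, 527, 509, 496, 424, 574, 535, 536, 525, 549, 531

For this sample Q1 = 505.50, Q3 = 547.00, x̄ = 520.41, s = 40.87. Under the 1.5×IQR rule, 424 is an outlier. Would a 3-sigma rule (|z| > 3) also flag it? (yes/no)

z = (424 − 520.41) / 40.87 = -2.36.
|z| = 2.36 ≤ 3.

no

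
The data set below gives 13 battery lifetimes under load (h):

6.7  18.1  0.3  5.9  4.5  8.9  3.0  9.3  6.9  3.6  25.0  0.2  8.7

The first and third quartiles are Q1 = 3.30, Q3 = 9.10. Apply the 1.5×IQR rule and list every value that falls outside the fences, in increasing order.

IQR = Q3 − Q1 = 9.10 − 3.30 = 5.80.
Lower fence = Q1 − 1.5·IQR = 3.30 − 8.70 = -5.40.
Upper fence = Q3 + 1.5·IQR = 9.10 + 8.70 = 17.80.
18.1 > 17.80 → outlier.
25.0 > 17.80 → outlier.
All remaining values lie within [-5.40, 17.80].

18.1, 25.0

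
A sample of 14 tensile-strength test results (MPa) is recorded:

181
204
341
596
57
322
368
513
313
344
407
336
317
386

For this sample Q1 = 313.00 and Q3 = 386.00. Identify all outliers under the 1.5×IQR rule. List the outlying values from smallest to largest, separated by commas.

IQR = Q3 − Q1 = 386.00 − 313.00 = 73.00.
Lower fence = Q1 − 1.5·IQR = 313.00 − 109.50 = 203.50.
Upper fence = Q3 + 1.5·IQR = 386.00 + 109.50 = 495.50.
57 < 203.50 → outlier.
181 < 203.50 → outlier.
513 > 495.50 → outlier.
596 > 495.50 → outlier.
All remaining values lie within [203.50, 495.50].

57, 181, 513, 596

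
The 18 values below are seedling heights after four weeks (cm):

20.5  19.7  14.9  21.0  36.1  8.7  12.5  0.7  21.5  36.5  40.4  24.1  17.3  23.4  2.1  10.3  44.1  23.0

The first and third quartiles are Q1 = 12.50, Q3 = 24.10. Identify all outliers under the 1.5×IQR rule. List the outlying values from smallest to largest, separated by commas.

IQR = Q3 − Q1 = 24.10 − 12.50 = 11.60.
Lower fence = Q1 − 1.5·IQR = 12.50 − 17.40 = -4.90.
Upper fence = Q3 + 1.5·IQR = 24.10 + 17.40 = 41.50.
44.1 > 41.50 → outlier.
All remaining values lie within [-4.90, 41.50].

44.1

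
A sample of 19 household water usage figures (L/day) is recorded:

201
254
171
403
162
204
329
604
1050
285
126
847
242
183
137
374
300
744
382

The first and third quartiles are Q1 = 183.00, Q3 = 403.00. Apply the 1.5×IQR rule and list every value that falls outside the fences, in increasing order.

IQR = Q3 − Q1 = 403.00 − 183.00 = 220.00.
Lower fence = Q1 − 1.5·IQR = 183.00 − 330.00 = -147.00.
Upper fence = Q3 + 1.5·IQR = 403.00 + 330.00 = 733.00.
744 > 733.00 → outlier.
847 > 733.00 → outlier.
1050 > 733.00 → outlier.
All remaining values lie within [-147.00, 733.00].

744, 847, 1050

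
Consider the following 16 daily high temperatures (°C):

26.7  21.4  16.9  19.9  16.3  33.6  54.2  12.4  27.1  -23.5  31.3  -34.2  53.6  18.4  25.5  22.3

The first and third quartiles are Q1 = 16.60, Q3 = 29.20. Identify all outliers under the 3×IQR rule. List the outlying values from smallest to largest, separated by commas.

IQR = Q3 − Q1 = 29.20 − 16.60 = 12.60.
Lower fence = Q1 − 3·IQR = 16.60 − 37.80 = -21.20.
Upper fence = Q3 + 3·IQR = 29.20 + 37.80 = 67.00.
-34.2 < -21.20 → outlier.
-23.5 < -21.20 → outlier.
All remaining values lie within [-21.20, 67.00].

-34.2, -23.5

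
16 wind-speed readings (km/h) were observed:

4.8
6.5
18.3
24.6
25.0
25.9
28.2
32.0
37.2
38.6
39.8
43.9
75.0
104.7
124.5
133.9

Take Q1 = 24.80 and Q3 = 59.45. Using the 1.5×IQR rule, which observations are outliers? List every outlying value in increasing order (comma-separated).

124.5, 133.9

IQR = Q3 − Q1 = 59.45 − 24.80 = 34.65.
Lower fence = Q1 − 1.5·IQR = 24.80 − 51.975 = -27.175.
Upper fence = Q3 + 1.5·IQR = 59.45 + 51.975 = 111.425.
124.5 > 111.425 → outlier.
133.9 > 111.425 → outlier.
All remaining values lie within [-27.175, 111.425].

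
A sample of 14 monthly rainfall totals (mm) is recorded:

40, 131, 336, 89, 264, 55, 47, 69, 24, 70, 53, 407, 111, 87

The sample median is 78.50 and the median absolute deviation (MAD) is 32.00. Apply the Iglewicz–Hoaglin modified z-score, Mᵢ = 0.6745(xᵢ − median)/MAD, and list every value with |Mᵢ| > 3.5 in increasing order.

264, 336, 407

|Mᵢ| > 3.5 ⇔ |xᵢ − 78.50| > 3.5·32.00/0.6745 = 166.05.
So outliers lie outside [-87.55, 244.55].
264: M = 3.91 → outlier.
336: M = 5.43 → outlier.
407: M = 6.92 → outlier.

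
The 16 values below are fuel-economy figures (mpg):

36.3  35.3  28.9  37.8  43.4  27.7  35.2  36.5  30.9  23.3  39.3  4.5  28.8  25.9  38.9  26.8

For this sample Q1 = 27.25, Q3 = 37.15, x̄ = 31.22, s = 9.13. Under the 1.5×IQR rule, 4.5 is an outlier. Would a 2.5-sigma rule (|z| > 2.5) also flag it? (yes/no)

yes

z = (4.5 − 31.22) / 9.13 = -2.93.
|z| = 2.93 > 2.5.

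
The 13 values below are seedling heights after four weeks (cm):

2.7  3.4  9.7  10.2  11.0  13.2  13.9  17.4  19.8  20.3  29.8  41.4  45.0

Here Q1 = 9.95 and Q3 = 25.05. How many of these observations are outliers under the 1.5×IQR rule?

0

IQR = 15.10; fences at 9.95 − 22.65 = -12.70 and 25.05 + 22.65 = 47.70.
Every value lies within the cutoffs.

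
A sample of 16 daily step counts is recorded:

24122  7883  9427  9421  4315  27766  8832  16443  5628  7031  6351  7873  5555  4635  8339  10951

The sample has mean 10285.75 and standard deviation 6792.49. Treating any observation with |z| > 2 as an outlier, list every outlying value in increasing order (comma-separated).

Cutoffs at x̄ ± 2s: 10285.75 ± 2·6792.49 = [-3299.23, 23870.73].
24122: z = 2.04, |z| > 2 → outlier.
27766: z = 2.57, |z| > 2 → outlier.
Every other value lies within [-3299.23, 23870.73].

24122, 27766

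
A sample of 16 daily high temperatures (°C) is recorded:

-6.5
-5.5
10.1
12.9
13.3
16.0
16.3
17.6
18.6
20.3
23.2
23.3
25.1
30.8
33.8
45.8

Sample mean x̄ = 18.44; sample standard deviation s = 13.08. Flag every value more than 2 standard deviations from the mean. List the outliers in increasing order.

Cutoffs at x̄ ± 2s: 18.44 ± 2·13.08 = [-7.72, 44.60].
45.8: z = 2.09, |z| > 2 → outlier.
Every other value lies within [-7.72, 44.60].

45.8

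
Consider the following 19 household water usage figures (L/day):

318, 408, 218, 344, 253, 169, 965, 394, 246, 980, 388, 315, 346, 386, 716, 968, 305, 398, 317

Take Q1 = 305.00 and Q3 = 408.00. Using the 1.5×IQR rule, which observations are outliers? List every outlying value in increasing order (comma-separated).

IQR = Q3 − Q1 = 408.00 − 305.00 = 103.00.
Lower fence = Q1 − 1.5·IQR = 305.00 − 154.50 = 150.50.
Upper fence = Q3 + 1.5·IQR = 408.00 + 154.50 = 562.50.
716 > 562.50 → outlier.
965 > 562.50 → outlier.
968 > 562.50 → outlier.
980 > 562.50 → outlier.
All remaining values lie within [150.50, 562.50].

716, 965, 968, 980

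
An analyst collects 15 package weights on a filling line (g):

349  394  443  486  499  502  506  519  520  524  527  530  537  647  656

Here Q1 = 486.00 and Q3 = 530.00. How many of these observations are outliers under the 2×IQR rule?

4

IQR = 44.00; fences at 486.00 − 88.00 = 398.00 and 530.00 + 88.00 = 618.00.
Outside the cutoffs: 349, 394, 647, 656.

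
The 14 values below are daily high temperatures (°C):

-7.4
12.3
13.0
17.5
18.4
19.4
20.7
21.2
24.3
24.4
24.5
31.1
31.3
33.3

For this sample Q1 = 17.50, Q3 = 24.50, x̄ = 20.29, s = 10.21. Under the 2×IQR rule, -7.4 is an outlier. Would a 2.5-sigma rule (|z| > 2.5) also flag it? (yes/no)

z = (-7.4 − 20.29) / 10.21 = -2.71.
|z| = 2.71 > 2.5.

yes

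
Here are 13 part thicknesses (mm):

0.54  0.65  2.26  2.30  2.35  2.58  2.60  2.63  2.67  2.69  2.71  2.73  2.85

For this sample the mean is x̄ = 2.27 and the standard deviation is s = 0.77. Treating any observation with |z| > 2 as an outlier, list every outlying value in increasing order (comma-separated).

0.54, 0.65

Cutoffs at x̄ ± 2s: 2.27 ± 2·0.77 = [0.73, 3.81].
0.54: z = -2.25, |z| > 2 → outlier.
0.65: z = -2.10, |z| > 2 → outlier.
Every other value lies within [0.73, 3.81].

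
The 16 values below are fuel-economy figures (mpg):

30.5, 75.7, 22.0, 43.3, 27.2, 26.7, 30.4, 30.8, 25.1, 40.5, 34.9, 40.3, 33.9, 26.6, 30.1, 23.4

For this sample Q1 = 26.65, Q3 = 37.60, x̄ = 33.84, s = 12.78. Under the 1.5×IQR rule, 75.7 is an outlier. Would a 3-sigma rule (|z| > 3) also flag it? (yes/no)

z = (75.7 − 33.84) / 12.78 = 3.28.
|z| = 3.28 > 3.

yes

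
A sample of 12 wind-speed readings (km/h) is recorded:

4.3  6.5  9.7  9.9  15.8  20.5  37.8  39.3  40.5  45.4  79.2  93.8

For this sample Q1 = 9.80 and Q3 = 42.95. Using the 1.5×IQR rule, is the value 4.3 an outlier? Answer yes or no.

no

IQR = Q3 − Q1 = 42.95 − 9.80 = 33.15.
Lower fence = Q1 − 1.5·IQR = 9.80 − 49.725 = -39.925.
Upper fence = Q3 + 1.5·IQR = 42.95 + 49.725 = 92.675.
4.3 lies within [-39.925, 92.675].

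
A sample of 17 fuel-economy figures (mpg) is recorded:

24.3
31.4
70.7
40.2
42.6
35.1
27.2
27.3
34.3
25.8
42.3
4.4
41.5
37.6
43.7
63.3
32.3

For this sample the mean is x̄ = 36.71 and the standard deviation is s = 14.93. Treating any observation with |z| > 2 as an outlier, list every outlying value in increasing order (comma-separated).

Cutoffs at x̄ ± 2s: 36.71 ± 2·14.93 = [6.85, 66.57].
4.4: z = -2.16, |z| > 2 → outlier.
70.7: z = 2.28, |z| > 2 → outlier.
Every other value lies within [6.85, 66.57].

4.4, 70.7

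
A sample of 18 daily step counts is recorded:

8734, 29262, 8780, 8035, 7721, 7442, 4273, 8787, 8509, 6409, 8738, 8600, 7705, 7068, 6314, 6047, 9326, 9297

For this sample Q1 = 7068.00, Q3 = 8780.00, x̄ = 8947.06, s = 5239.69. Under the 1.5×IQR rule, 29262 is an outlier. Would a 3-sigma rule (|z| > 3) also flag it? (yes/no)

z = (29262 − 8947.06) / 5239.69 = 3.88.
|z| = 3.88 > 3.

yes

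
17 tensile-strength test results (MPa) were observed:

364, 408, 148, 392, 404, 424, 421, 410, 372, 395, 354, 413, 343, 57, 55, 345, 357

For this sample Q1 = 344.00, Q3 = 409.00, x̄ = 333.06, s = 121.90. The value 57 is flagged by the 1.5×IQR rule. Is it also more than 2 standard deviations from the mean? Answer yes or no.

z = (57 − 333.06) / 121.90 = -2.26.
|z| = 2.26 > 2.

yes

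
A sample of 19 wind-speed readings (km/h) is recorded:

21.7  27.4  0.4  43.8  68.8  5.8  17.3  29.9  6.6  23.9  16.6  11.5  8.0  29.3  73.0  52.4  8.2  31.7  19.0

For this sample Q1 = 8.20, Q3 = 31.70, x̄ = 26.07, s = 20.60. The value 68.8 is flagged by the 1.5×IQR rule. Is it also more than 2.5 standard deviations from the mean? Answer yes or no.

z = (68.8 − 26.07) / 20.60 = 2.07.
|z| = 2.07 ≤ 2.5.

no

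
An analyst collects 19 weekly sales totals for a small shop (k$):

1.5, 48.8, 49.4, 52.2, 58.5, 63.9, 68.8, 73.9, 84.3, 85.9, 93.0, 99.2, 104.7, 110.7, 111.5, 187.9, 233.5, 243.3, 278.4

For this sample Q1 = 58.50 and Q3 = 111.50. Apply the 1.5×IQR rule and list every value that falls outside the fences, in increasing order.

233.5, 243.3, 278.4

IQR = Q3 − Q1 = 111.50 − 58.50 = 53.00.
Lower fence = Q1 − 1.5·IQR = 58.50 − 79.50 = -21.00.
Upper fence = Q3 + 1.5·IQR = 111.50 + 79.50 = 191.00.
233.5 > 191.00 → outlier.
243.3 > 191.00 → outlier.
278.4 > 191.00 → outlier.
All remaining values lie within [-21.00, 191.00].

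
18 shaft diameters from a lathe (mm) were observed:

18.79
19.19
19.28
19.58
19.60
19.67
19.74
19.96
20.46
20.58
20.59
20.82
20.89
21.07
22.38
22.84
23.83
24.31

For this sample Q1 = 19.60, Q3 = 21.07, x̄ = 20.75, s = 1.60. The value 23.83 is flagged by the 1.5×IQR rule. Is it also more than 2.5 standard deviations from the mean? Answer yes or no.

no

z = (23.83 − 20.75) / 1.60 = 1.92.
|z| = 1.92 ≤ 2.5.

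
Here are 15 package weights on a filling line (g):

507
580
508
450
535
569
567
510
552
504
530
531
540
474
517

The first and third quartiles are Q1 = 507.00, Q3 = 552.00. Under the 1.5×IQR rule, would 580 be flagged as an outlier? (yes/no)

no

IQR = Q3 − Q1 = 552.00 − 507.00 = 45.00.
Lower fence = Q1 − 1.5·IQR = 507.00 − 67.50 = 439.50.
Upper fence = Q3 + 1.5·IQR = 552.00 + 67.50 = 619.50.
580 lies within [439.50, 619.50].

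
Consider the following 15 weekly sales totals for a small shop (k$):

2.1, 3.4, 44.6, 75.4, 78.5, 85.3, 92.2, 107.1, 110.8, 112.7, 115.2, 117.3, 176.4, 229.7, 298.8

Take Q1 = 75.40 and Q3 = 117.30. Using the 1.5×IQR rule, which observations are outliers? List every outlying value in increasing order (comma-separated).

IQR = Q3 − Q1 = 117.30 − 75.40 = 41.90.
Lower fence = Q1 − 1.5·IQR = 75.40 − 62.85 = 12.55.
Upper fence = Q3 + 1.5·IQR = 117.30 + 62.85 = 180.15.
2.1 < 12.55 → outlier.
3.4 < 12.55 → outlier.
229.7 > 180.15 → outlier.
298.8 > 180.15 → outlier.
All remaining values lie within [12.55, 180.15].

2.1, 3.4, 229.7, 298.8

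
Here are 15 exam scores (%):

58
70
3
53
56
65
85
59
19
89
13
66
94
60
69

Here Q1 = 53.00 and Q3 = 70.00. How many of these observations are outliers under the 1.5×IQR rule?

IQR = 17.00; fences at 53.00 − 25.50 = 27.50 and 70.00 + 25.50 = 95.50.
Outside the cutoffs: 3, 13, 19.

3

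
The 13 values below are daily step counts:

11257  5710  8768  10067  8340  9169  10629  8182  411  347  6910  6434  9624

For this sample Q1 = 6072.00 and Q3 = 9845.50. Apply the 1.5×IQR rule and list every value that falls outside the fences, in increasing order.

IQR = Q3 − Q1 = 9845.50 − 6072.00 = 3773.50.
Lower fence = Q1 − 1.5·IQR = 6072.00 − 5660.25 = 411.75.
Upper fence = Q3 + 1.5·IQR = 9845.50 + 5660.25 = 15505.75.
347 < 411.75 → outlier.
411 < 411.75 → outlier.
All remaining values lie within [411.75, 15505.75].

347, 411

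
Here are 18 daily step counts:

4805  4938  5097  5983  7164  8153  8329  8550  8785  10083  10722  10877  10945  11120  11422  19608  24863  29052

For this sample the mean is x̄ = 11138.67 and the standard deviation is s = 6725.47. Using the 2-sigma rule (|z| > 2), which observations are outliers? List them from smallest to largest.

24863, 29052

Cutoffs at x̄ ± 2s: 11138.67 ± 2·6725.47 = [-2312.27, 24589.61].
24863: z = 2.04, |z| > 2 → outlier.
29052: z = 2.66, |z| > 2 → outlier.
Every other value lies within [-2312.27, 24589.61].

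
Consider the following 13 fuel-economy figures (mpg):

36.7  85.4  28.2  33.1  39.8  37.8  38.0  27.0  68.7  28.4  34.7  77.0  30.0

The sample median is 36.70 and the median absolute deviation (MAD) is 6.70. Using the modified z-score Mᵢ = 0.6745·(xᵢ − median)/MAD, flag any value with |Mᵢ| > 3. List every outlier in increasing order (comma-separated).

68.7, 77.0, 85.4

|Mᵢ| > 3 ⇔ |xᵢ − 36.70| > 3·6.70/0.6745 = 29.80.
So outliers lie outside [6.90, 66.50].
68.7: M = 3.22 → outlier.
77.0: M = 4.06 → outlier.
85.4: M = 4.90 → outlier.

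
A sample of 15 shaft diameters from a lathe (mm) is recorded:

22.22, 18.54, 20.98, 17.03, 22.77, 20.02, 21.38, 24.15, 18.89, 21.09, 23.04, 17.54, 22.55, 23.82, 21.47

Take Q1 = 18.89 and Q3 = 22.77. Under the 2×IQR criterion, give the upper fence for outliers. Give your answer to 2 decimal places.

30.53

IQR = Q3 − Q1 = 22.77 − 18.89 = 3.88.
Lower fence = Q1 − 2·IQR = 18.89 − 7.76 = 11.13.
Upper fence = Q3 + 2·IQR = 22.77 + 7.76 = 30.53.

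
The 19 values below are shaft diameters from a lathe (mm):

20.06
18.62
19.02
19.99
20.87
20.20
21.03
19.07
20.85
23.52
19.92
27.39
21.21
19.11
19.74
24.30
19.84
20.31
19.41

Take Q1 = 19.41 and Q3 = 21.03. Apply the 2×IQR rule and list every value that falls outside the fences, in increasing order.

24.30, 27.39

IQR = Q3 − Q1 = 21.03 − 19.41 = 1.62.
Lower fence = Q1 − 2·IQR = 19.41 − 3.24 = 16.17.
Upper fence = Q3 + 2·IQR = 21.03 + 3.24 = 24.27.
24.30 > 24.27 → outlier.
27.39 > 24.27 → outlier.
All remaining values lie within [16.17, 24.27].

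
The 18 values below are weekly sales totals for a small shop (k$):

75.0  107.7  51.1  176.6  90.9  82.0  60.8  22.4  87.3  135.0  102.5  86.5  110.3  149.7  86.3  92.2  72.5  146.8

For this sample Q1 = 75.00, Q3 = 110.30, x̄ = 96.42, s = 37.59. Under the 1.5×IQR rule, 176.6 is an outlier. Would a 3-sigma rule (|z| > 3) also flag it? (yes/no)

no

z = (176.6 − 96.42) / 37.59 = 2.13.
|z| = 2.13 ≤ 3.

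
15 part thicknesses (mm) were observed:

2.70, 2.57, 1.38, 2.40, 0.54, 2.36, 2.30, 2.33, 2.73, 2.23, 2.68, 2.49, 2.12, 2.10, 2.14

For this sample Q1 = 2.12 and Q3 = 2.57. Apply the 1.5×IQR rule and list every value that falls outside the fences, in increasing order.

0.54, 1.38

IQR = Q3 − Q1 = 2.57 − 2.12 = 0.45.
Lower fence = Q1 − 1.5·IQR = 2.12 − 0.675 = 1.445.
Upper fence = Q3 + 1.5·IQR = 2.57 + 0.675 = 3.245.
0.54 < 1.445 → outlier.
1.38 < 1.445 → outlier.
All remaining values lie within [1.445, 3.245].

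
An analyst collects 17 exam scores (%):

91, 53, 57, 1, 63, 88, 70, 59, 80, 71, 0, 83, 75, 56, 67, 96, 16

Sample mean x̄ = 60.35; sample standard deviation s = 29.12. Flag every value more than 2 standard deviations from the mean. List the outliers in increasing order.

Cutoffs at x̄ ± 2s: 60.35 ± 2·29.12 = [2.11, 118.59].
0: z = -2.07, |z| > 2 → outlier.
1: z = -2.04, |z| > 2 → outlier.
Every other value lies within [2.11, 118.59].

0, 1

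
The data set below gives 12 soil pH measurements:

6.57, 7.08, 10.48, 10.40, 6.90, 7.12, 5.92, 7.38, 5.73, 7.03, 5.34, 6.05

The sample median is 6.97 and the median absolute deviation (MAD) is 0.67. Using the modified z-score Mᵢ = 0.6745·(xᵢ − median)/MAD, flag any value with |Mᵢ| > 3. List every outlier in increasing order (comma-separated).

10.40, 10.48

|Mᵢ| > 3 ⇔ |xᵢ − 6.97| > 3·0.67/0.6745 = 2.98.
So outliers lie outside [3.99, 9.95].
10.40: M = 3.45 → outlier.
10.48: M = 3.53 → outlier.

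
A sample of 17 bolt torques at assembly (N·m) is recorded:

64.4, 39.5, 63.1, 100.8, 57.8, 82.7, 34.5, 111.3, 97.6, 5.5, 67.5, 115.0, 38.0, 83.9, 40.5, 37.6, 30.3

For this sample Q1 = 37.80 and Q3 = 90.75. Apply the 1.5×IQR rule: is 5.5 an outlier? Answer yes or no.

IQR = Q3 − Q1 = 90.75 − 37.80 = 52.95.
Lower fence = Q1 − 1.5·IQR = 37.80 − 79.425 = -41.625.
Upper fence = Q3 + 1.5·IQR = 90.75 + 79.425 = 170.175.
5.5 lies within [-41.625, 170.175].

no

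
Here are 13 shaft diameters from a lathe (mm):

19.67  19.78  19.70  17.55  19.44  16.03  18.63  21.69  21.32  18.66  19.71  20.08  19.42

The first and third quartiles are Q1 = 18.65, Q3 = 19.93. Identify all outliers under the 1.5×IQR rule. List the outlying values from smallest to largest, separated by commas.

16.03

IQR = Q3 − Q1 = 19.93 − 18.65 = 1.28.
Lower fence = Q1 − 1.5·IQR = 18.65 − 1.92 = 16.73.
Upper fence = Q3 + 1.5·IQR = 19.93 + 1.92 = 21.85.
16.03 < 16.73 → outlier.
All remaining values lie within [16.73, 21.85].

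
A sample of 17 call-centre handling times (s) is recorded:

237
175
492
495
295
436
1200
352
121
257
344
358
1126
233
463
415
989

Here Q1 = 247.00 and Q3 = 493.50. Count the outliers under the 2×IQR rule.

IQR = 246.50; fences at 247.00 − 493.00 = -246.00 and 493.50 + 493.00 = 986.50.
Outside the cutoffs: 989, 1126, 1200.

3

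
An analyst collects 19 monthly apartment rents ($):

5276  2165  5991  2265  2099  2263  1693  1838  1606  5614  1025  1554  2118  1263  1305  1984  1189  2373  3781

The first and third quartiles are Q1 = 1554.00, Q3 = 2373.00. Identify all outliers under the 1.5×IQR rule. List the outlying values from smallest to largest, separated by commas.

IQR = Q3 − Q1 = 2373.00 − 1554.00 = 819.00.
Lower fence = Q1 − 1.5·IQR = 1554.00 − 1228.50 = 325.50.
Upper fence = Q3 + 1.5·IQR = 2373.00 + 1228.50 = 3601.50.
3781 > 3601.50 → outlier.
5276 > 3601.50 → outlier.
5614 > 3601.50 → outlier.
5991 > 3601.50 → outlier.
All remaining values lie within [325.50, 3601.50].

3781, 5276, 5614, 5991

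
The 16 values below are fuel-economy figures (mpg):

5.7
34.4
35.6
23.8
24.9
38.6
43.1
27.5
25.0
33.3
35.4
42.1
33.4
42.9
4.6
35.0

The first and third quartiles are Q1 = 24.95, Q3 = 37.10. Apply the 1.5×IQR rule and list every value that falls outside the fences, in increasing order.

4.6, 5.7

IQR = Q3 − Q1 = 37.10 − 24.95 = 12.15.
Lower fence = Q1 − 1.5·IQR = 24.95 − 18.225 = 6.725.
Upper fence = Q3 + 1.5·IQR = 37.10 + 18.225 = 55.325.
4.6 < 6.725 → outlier.
5.7 < 6.725 → outlier.
All remaining values lie within [6.725, 55.325].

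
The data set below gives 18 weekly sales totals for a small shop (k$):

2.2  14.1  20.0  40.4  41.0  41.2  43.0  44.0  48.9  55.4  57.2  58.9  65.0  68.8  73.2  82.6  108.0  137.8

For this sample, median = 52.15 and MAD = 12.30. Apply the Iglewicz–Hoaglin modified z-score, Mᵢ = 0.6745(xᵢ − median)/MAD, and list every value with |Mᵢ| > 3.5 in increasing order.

|Mᵢ| > 3.5 ⇔ |xᵢ − 52.15| > 3.5·12.30/0.6745 = 63.83.
So outliers lie outside [-11.68, 115.98].
137.8: M = 4.70 → outlier.

137.8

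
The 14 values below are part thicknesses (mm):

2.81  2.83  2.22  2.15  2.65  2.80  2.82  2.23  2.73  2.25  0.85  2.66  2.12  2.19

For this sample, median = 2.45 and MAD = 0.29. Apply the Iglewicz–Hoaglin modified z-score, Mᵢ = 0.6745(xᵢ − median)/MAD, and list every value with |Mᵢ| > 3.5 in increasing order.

0.85

|Mᵢ| > 3.5 ⇔ |xᵢ − 2.45| > 3.5·0.29/0.6745 = 1.50.
So outliers lie outside [0.95, 3.95].
0.85: M = -3.72 → outlier.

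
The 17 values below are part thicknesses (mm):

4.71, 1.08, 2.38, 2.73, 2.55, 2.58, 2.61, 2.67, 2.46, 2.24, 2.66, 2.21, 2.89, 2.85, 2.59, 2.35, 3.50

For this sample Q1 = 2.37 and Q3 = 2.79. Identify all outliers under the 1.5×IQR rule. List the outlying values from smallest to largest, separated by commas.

IQR = Q3 − Q1 = 2.79 − 2.37 = 0.42.
Lower fence = Q1 − 1.5·IQR = 2.37 − 0.63 = 1.74.
Upper fence = Q3 + 1.5·IQR = 2.79 + 0.63 = 3.42.
1.08 < 1.74 → outlier.
3.50 > 3.42 → outlier.
4.71 > 3.42 → outlier.
All remaining values lie within [1.74, 3.42].

1.08, 3.50, 4.71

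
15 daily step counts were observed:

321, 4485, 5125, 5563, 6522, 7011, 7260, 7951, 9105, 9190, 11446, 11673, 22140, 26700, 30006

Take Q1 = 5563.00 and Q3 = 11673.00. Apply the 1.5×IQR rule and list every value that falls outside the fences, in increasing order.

IQR = Q3 − Q1 = 11673.00 − 5563.00 = 6110.00.
Lower fence = Q1 − 1.5·IQR = 5563.00 − 9165.00 = -3602.00.
Upper fence = Q3 + 1.5·IQR = 11673.00 + 9165.00 = 20838.00.
22140 > 20838.00 → outlier.
26700 > 20838.00 → outlier.
30006 > 20838.00 → outlier.
All remaining values lie within [-3602.00, 20838.00].

22140, 26700, 30006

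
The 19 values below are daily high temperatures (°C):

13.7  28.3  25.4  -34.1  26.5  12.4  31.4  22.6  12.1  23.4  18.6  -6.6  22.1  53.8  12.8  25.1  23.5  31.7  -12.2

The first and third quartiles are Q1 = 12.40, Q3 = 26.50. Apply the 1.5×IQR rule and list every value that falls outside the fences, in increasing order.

IQR = Q3 − Q1 = 26.50 − 12.40 = 14.10.
Lower fence = Q1 − 1.5·IQR = 12.40 − 21.15 = -8.75.
Upper fence = Q3 + 1.5·IQR = 26.50 + 21.15 = 47.65.
-34.1 < -8.75 → outlier.
-12.2 < -8.75 → outlier.
53.8 > 47.65 → outlier.
All remaining values lie within [-8.75, 47.65].

-34.1, -12.2, 53.8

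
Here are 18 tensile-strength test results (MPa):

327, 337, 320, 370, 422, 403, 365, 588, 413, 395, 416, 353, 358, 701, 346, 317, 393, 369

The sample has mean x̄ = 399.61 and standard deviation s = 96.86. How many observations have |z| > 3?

Cutoffs: x̄ ± 3s = [109.03, 690.19].
Outside the cutoffs: 701.

1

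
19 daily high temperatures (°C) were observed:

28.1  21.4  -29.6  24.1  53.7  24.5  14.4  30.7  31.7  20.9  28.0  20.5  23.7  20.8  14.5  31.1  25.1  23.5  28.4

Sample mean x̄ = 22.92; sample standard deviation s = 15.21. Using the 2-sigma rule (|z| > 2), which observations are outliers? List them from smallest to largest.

-29.6, 53.7

Cutoffs at x̄ ± 2s: 22.92 ± 2·15.21 = [-7.50, 53.34].
-29.6: z = -3.45, |z| > 2 → outlier.
53.7: z = 2.02, |z| > 2 → outlier.
Every other value lies within [-7.50, 53.34].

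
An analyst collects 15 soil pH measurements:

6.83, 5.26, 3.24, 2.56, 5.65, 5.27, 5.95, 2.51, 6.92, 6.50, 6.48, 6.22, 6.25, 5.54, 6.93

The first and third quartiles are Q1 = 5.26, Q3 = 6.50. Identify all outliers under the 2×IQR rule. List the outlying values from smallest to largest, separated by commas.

IQR = Q3 − Q1 = 6.50 − 5.26 = 1.24.
Lower fence = Q1 − 2·IQR = 5.26 − 2.48 = 2.78.
Upper fence = Q3 + 2·IQR = 6.50 + 2.48 = 8.98.
2.51 < 2.78 → outlier.
2.56 < 2.78 → outlier.
All remaining values lie within [2.78, 8.98].

2.51, 2.56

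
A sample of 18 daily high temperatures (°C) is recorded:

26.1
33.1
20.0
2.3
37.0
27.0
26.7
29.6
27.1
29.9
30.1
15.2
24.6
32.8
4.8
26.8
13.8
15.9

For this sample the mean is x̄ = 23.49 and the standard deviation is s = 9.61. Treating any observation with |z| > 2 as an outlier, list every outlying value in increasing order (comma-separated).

2.3

Cutoffs at x̄ ± 2s: 23.49 ± 2·9.61 = [4.27, 42.71].
2.3: z = -2.20, |z| > 2 → outlier.
Every other value lies within [4.27, 42.71].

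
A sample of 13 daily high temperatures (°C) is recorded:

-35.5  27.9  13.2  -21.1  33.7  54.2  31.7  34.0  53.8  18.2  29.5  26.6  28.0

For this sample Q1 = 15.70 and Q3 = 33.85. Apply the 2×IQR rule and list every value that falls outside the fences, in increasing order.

IQR = Q3 − Q1 = 33.85 − 15.70 = 18.15.
Lower fence = Q1 − 2·IQR = 15.70 − 36.30 = -20.60.
Upper fence = Q3 + 2·IQR = 33.85 + 36.30 = 70.15.
-35.5 < -20.60 → outlier.
-21.1 < -20.60 → outlier.
All remaining values lie within [-20.60, 70.15].

-35.5, -21.1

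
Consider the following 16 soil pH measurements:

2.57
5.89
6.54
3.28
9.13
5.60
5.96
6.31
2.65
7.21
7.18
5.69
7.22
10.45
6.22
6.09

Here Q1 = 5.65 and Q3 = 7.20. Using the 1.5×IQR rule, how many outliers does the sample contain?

IQR = 1.55; fences at 5.65 − 2.325 = 3.325 and 7.20 + 2.325 = 9.525.
Outside the cutoffs: 2.57, 2.65, 3.28, 10.45.

4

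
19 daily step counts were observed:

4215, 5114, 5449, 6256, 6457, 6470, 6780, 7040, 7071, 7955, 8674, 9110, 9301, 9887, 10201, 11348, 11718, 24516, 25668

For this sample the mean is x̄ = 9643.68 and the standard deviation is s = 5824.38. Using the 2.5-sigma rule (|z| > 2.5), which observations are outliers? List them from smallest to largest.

24516, 25668

Cutoffs at x̄ ± 2.5s: 9643.68 ± 2.5·5824.38 = [-4917.27, 24204.63].
24516: z = 2.55, |z| > 2.5 → outlier.
25668: z = 2.75, |z| > 2.5 → outlier.
Every other value lies within [-4917.27, 24204.63].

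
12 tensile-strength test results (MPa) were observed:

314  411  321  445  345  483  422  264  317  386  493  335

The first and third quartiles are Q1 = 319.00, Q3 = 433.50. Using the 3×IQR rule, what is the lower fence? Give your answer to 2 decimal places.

-24.50

IQR = Q3 − Q1 = 433.50 − 319.00 = 114.50.
Lower fence = Q1 − 3·IQR = 319.00 − 343.50 = -24.50.
Upper fence = Q3 + 3·IQR = 433.50 + 343.50 = 777.00.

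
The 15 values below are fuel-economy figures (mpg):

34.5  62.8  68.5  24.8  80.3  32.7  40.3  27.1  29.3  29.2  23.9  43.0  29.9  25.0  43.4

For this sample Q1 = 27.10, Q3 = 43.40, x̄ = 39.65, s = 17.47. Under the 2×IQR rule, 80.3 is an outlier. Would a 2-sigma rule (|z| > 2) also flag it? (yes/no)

z = (80.3 − 39.65) / 17.47 = 2.33.
|z| = 2.33 > 2.

yes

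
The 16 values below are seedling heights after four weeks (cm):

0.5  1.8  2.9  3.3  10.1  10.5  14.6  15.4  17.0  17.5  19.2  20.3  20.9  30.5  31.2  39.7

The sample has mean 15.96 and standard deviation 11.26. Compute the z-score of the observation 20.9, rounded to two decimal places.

z = (20.9 − 15.96) / 11.26 = 0.44.

0.44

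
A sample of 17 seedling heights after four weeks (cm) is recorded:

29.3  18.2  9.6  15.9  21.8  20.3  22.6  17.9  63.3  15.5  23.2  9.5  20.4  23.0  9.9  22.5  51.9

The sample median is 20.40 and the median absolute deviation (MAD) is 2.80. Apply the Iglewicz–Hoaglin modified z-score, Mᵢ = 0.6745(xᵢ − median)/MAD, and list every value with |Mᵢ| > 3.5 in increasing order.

51.9, 63.3

|Mᵢ| > 3.5 ⇔ |xᵢ − 20.40| > 3.5·2.80/0.6745 = 14.53.
So outliers lie outside [5.87, 34.93].
51.9: M = 7.59 → outlier.
63.3: M = 10.33 → outlier.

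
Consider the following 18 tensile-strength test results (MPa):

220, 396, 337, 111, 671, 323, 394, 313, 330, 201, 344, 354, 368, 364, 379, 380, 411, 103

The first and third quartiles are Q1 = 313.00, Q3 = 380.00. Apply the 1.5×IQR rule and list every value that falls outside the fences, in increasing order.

IQR = Q3 − Q1 = 380.00 − 313.00 = 67.00.
Lower fence = Q1 − 1.5·IQR = 313.00 − 100.50 = 212.50.
Upper fence = Q3 + 1.5·IQR = 380.00 + 100.50 = 480.50.
103 < 212.50 → outlier.
111 < 212.50 → outlier.
201 < 212.50 → outlier.
671 > 480.50 → outlier.
All remaining values lie within [212.50, 480.50].

103, 111, 201, 671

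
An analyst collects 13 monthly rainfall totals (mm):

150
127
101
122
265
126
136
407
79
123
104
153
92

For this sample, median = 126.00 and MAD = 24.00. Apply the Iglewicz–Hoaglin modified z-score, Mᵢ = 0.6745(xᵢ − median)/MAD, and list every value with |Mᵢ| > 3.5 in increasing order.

|Mᵢ| > 3.5 ⇔ |xᵢ − 126.00| > 3.5·24.00/0.6745 = 124.54.
So outliers lie outside [1.46, 250.54].
265: M = 3.91 → outlier.
407: M = 7.90 → outlier.

265, 407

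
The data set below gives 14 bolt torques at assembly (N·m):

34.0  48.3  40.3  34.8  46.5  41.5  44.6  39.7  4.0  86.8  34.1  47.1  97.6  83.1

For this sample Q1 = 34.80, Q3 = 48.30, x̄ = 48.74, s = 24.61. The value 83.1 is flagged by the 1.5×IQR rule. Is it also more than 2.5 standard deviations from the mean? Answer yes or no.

z = (83.1 − 48.74) / 24.61 = 1.40.
|z| = 1.40 ≤ 2.5.

no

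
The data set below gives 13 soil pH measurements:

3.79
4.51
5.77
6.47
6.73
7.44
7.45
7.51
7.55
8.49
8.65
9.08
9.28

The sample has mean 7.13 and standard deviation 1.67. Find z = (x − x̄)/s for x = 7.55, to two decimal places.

0.25

z = (7.55 − 7.13) / 1.67 = 0.25.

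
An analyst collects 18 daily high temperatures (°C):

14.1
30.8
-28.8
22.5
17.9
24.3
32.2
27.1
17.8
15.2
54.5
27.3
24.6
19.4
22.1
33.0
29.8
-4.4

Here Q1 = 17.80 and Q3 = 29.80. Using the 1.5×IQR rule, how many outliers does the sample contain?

IQR = 12.00; fences at 17.80 − 18.00 = -0.20 and 29.80 + 18.00 = 47.80.
Outside the cutoffs: -28.8, -4.4, 54.5.

3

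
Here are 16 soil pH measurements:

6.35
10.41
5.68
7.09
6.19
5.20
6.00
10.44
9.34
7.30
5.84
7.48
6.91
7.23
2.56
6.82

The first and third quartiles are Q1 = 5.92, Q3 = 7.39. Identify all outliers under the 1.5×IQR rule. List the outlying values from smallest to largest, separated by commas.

2.56, 10.41, 10.44

IQR = Q3 − Q1 = 7.39 − 5.92 = 1.47.
Lower fence = Q1 − 1.5·IQR = 5.92 − 2.205 = 3.715.
Upper fence = Q3 + 1.5·IQR = 7.39 + 2.205 = 9.595.
2.56 < 3.715 → outlier.
10.41 > 9.595 → outlier.
10.44 > 9.595 → outlier.
All remaining values lie within [3.715, 9.595].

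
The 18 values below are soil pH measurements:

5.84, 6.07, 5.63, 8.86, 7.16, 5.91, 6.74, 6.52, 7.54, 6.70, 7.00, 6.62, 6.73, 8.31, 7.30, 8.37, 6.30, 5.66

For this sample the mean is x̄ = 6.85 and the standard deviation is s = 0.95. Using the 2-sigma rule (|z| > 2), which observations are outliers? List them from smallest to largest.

8.86

Cutoffs at x̄ ± 2s: 6.85 ± 2·0.95 = [4.95, 8.75].
8.86: z = 2.12, |z| > 2 → outlier.
Every other value lies within [4.95, 8.75].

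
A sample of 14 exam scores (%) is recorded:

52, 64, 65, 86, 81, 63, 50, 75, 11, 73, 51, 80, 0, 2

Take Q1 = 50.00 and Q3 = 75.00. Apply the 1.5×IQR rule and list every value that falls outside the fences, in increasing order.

0, 2, 11

IQR = Q3 − Q1 = 75.00 − 50.00 = 25.00.
Lower fence = Q1 − 1.5·IQR = 50.00 − 37.50 = 12.50.
Upper fence = Q3 + 1.5·IQR = 75.00 + 37.50 = 112.50.
0 < 12.50 → outlier.
2 < 12.50 → outlier.
11 < 12.50 → outlier.
All remaining values lie within [12.50, 112.50].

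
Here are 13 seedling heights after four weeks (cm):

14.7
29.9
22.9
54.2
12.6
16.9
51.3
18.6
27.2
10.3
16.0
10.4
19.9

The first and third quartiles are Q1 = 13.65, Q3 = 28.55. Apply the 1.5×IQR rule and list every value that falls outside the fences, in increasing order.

51.3, 54.2

IQR = Q3 − Q1 = 28.55 − 13.65 = 14.90.
Lower fence = Q1 − 1.5·IQR = 13.65 − 22.35 = -8.70.
Upper fence = Q3 + 1.5·IQR = 28.55 + 22.35 = 50.90.
51.3 > 50.90 → outlier.
54.2 > 50.90 → outlier.
All remaining values lie within [-8.70, 50.90].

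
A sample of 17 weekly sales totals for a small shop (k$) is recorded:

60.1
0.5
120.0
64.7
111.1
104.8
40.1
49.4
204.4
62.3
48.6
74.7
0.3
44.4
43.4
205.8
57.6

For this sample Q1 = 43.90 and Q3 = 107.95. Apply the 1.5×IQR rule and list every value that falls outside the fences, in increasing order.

204.4, 205.8

IQR = Q3 − Q1 = 107.95 − 43.90 = 64.05.
Lower fence = Q1 − 1.5·IQR = 43.90 − 96.075 = -52.175.
Upper fence = Q3 + 1.5·IQR = 107.95 + 96.075 = 204.025.
204.4 > 204.025 → outlier.
205.8 > 204.025 → outlier.
All remaining values lie within [-52.175, 204.025].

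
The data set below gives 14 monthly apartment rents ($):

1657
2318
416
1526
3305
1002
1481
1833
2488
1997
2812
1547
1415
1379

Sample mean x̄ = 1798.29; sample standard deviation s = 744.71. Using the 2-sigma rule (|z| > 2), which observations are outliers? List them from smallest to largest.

3305

Cutoffs at x̄ ± 2s: 1798.29 ± 2·744.71 = [308.87, 3287.71].
3305: z = 2.02, |z| > 2 → outlier.
Every other value lies within [308.87, 3287.71].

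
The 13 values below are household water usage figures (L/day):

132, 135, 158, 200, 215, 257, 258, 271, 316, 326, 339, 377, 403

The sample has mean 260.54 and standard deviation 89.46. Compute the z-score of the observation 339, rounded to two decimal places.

0.88

z = (339 − 260.54) / 89.46 = 0.88.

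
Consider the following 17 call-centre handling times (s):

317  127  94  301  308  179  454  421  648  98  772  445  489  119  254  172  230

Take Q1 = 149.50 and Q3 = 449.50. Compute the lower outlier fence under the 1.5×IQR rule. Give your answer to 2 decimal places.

-300.50

IQR = Q3 − Q1 = 449.50 − 149.50 = 300.00.
Lower fence = Q1 − 1.5·IQR = 149.50 − 450.00 = -300.50.
Upper fence = Q3 + 1.5·IQR = 449.50 + 450.00 = 899.50.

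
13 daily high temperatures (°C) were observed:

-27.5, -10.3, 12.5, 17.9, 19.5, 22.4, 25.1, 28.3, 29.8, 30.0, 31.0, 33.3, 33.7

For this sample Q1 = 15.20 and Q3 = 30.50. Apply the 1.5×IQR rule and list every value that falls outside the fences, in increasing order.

IQR = Q3 − Q1 = 30.50 − 15.20 = 15.30.
Lower fence = Q1 − 1.5·IQR = 15.20 − 22.95 = -7.75.
Upper fence = Q3 + 1.5·IQR = 30.50 + 22.95 = 53.45.
-27.5 < -7.75 → outlier.
-10.3 < -7.75 → outlier.
All remaining values lie within [-7.75, 53.45].

-27.5, -10.3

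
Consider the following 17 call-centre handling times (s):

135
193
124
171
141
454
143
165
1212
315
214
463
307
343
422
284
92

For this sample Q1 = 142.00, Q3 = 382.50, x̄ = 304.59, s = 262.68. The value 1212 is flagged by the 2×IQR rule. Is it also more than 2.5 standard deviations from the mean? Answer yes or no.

yes

z = (1212 − 304.59) / 262.68 = 3.45.
|z| = 3.45 > 2.5.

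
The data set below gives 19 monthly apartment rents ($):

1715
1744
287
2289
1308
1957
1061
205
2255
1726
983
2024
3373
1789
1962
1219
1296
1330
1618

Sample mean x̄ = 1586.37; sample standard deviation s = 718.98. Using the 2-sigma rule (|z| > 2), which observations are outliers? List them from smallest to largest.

3373

Cutoffs at x̄ ± 2s: 1586.37 ± 2·718.98 = [148.41, 3024.33].
3373: z = 2.48, |z| > 2 → outlier.
Every other value lies within [148.41, 3024.33].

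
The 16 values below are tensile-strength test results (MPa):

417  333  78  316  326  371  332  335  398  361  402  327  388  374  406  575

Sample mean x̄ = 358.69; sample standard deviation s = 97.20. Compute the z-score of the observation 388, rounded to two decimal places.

z = (388 − 358.69) / 97.20 = 0.30.

0.30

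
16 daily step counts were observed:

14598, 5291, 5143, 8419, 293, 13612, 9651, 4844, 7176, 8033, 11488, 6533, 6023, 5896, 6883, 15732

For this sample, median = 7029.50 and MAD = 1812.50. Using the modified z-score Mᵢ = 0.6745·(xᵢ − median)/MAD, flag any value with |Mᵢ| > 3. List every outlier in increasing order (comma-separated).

|Mᵢ| > 3 ⇔ |xᵢ − 7029.50| > 3·1812.50/0.6745 = 8061.53.
So outliers lie outside [-1032.03, 15091.03].
15732: M = 3.24 → outlier.

15732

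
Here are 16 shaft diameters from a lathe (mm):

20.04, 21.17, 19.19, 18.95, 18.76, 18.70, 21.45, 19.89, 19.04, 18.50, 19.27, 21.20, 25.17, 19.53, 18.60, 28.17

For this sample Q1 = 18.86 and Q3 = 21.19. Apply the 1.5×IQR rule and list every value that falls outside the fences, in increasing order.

25.17, 28.17

IQR = Q3 − Q1 = 21.19 − 18.86 = 2.33.
Lower fence = Q1 − 1.5·IQR = 18.86 − 3.495 = 15.365.
Upper fence = Q3 + 1.5·IQR = 21.19 + 3.495 = 24.685.
25.17 > 24.685 → outlier.
28.17 > 24.685 → outlier.
All remaining values lie within [15.365, 24.685].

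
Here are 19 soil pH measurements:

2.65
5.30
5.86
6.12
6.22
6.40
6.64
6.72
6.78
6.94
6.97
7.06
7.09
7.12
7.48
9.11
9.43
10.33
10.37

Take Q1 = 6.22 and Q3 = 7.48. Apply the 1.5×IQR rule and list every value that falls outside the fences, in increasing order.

2.65, 9.43, 10.33, 10.37

IQR = Q3 − Q1 = 7.48 − 6.22 = 1.26.
Lower fence = Q1 − 1.5·IQR = 6.22 − 1.89 = 4.33.
Upper fence = Q3 + 1.5·IQR = 7.48 + 1.89 = 9.37.
2.65 < 4.33 → outlier.
9.43 > 9.37 → outlier.
10.33 > 9.37 → outlier.
10.37 > 9.37 → outlier.
All remaining values lie within [4.33, 9.37].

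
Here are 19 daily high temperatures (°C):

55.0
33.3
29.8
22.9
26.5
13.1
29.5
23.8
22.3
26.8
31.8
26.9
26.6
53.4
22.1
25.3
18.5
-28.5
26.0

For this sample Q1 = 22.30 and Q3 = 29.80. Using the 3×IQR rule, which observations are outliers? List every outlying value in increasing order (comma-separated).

-28.5, 53.4, 55.0

IQR = Q3 − Q1 = 29.80 − 22.30 = 7.50.
Lower fence = Q1 − 3·IQR = 22.30 − 22.50 = -0.20.
Upper fence = Q3 + 3·IQR = 29.80 + 22.50 = 52.30.
-28.5 < -0.20 → outlier.
53.4 > 52.30 → outlier.
55.0 > 52.30 → outlier.
All remaining values lie within [-0.20, 52.30].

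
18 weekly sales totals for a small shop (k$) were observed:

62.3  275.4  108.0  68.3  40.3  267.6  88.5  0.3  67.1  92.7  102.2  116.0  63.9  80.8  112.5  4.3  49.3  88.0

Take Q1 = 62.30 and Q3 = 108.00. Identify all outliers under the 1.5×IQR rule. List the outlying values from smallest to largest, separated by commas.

IQR = Q3 − Q1 = 108.00 − 62.30 = 45.70.
Lower fence = Q1 − 1.5·IQR = 62.30 − 68.55 = -6.25.
Upper fence = Q3 + 1.5·IQR = 108.00 + 68.55 = 176.55.
267.6 > 176.55 → outlier.
275.4 > 176.55 → outlier.
All remaining values lie within [-6.25, 176.55].

267.6, 275.4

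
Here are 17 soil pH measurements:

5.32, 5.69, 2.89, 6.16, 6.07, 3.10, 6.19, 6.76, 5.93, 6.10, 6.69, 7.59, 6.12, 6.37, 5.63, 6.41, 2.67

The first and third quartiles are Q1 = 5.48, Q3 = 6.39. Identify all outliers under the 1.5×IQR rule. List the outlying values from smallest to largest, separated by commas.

2.67, 2.89, 3.10

IQR = Q3 − Q1 = 6.39 − 5.48 = 0.91.
Lower fence = Q1 − 1.5·IQR = 5.48 − 1.365 = 4.115.
Upper fence = Q3 + 1.5·IQR = 6.39 + 1.365 = 7.755.
2.67 < 4.115 → outlier.
2.89 < 4.115 → outlier.
3.10 < 4.115 → outlier.
All remaining values lie within [4.115, 7.755].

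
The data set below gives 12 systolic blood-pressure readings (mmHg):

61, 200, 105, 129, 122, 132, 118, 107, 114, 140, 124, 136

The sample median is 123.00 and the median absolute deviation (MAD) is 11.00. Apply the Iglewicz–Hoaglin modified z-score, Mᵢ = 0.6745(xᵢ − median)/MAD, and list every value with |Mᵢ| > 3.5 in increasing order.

|Mᵢ| > 3.5 ⇔ |xᵢ − 123.00| > 3.5·11.00/0.6745 = 57.08.
So outliers lie outside [65.92, 180.08].
61: M = -3.80 → outlier.
200: M = 4.72 → outlier.

61, 200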